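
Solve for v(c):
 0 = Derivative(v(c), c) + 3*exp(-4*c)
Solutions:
 v(c) = C1 + 3*exp(-4*c)/4


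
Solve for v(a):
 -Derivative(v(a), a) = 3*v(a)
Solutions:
 v(a) = C1*exp(-3*a)


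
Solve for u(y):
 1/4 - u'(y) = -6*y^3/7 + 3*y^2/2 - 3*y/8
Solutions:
 u(y) = C1 + 3*y^4/14 - y^3/2 + 3*y^2/16 + y/4


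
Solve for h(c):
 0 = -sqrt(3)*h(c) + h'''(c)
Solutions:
 h(c) = C3*exp(3^(1/6)*c) + (C1*sin(3^(2/3)*c/2) + C2*cos(3^(2/3)*c/2))*exp(-3^(1/6)*c/2)


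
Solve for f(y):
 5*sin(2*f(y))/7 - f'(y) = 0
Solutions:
 -5*y/7 + log(cos(2*f(y)) - 1)/4 - log(cos(2*f(y)) + 1)/4 = C1


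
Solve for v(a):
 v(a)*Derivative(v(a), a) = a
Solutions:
 v(a) = -sqrt(C1 + a^2)
 v(a) = sqrt(C1 + a^2)


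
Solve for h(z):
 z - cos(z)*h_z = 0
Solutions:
 h(z) = C1 + Integral(z/cos(z), z)


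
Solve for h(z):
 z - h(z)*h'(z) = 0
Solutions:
 h(z) = -sqrt(C1 + z^2)
 h(z) = sqrt(C1 + z^2)


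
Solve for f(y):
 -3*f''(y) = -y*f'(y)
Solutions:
 f(y) = C1 + C2*erfi(sqrt(6)*y/6)


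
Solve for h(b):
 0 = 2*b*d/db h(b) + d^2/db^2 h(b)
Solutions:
 h(b) = C1 + C2*erf(b)


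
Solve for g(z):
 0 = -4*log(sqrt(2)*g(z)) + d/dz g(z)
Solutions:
 -Integral(1/(2*log(_y) + log(2)), (_y, g(z)))/2 = C1 - z


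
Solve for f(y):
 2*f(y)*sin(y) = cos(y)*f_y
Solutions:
 f(y) = C1/cos(y)^2


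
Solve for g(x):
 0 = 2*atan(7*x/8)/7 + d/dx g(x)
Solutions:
 g(x) = C1 - 2*x*atan(7*x/8)/7 + 8*log(49*x^2 + 64)/49


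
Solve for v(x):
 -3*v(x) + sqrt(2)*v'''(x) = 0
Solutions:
 v(x) = C3*exp(2^(5/6)*3^(1/3)*x/2) + (C1*sin(6^(5/6)*x/4) + C2*cos(6^(5/6)*x/4))*exp(-2^(5/6)*3^(1/3)*x/4)


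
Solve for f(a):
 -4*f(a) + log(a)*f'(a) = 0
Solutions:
 f(a) = C1*exp(4*li(a))


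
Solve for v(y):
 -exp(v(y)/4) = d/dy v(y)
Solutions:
 v(y) = 4*log(1/(C1 + y)) + 8*log(2)


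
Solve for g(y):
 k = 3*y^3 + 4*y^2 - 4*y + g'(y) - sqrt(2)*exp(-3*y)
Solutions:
 g(y) = C1 + k*y - 3*y^4/4 - 4*y^3/3 + 2*y^2 - sqrt(2)*exp(-3*y)/3


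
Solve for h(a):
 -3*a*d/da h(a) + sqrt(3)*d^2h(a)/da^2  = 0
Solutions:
 h(a) = C1 + C2*erfi(sqrt(2)*3^(1/4)*a/2)


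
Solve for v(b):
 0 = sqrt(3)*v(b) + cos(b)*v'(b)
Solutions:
 v(b) = C1*(sin(b) - 1)^(sqrt(3)/2)/(sin(b) + 1)^(sqrt(3)/2)


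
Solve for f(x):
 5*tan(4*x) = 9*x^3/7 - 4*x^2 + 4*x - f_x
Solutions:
 f(x) = C1 + 9*x^4/28 - 4*x^3/3 + 2*x^2 + 5*log(cos(4*x))/4


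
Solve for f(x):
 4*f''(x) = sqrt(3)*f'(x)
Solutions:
 f(x) = C1 + C2*exp(sqrt(3)*x/4)


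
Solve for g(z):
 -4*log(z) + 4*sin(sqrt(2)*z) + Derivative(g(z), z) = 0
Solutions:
 g(z) = C1 + 4*z*log(z) - 4*z + 2*sqrt(2)*cos(sqrt(2)*z)


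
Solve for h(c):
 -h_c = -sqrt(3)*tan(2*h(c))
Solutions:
 h(c) = -asin(C1*exp(2*sqrt(3)*c))/2 + pi/2
 h(c) = asin(C1*exp(2*sqrt(3)*c))/2


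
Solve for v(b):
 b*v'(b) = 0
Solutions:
 v(b) = C1


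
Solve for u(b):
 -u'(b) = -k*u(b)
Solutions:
 u(b) = C1*exp(b*k)


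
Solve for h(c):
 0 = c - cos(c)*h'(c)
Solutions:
 h(c) = C1 + Integral(c/cos(c), c)


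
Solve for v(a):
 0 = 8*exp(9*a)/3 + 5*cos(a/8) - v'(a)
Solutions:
 v(a) = C1 + 8*exp(9*a)/27 + 40*sin(a/8)


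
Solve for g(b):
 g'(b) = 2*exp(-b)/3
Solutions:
 g(b) = C1 - 2*exp(-b)/3


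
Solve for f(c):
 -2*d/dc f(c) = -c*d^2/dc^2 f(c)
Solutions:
 f(c) = C1 + C2*c^3


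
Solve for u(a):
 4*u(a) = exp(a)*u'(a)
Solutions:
 u(a) = C1*exp(-4*exp(-a))


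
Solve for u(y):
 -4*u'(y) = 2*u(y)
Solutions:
 u(y) = C1*exp(-y/2)


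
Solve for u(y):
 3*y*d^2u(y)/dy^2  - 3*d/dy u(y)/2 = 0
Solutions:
 u(y) = C1 + C2*y^(3/2)


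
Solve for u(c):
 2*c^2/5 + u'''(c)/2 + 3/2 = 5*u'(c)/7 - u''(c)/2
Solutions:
 u(c) = C1 + C2*exp(c*(-7 + sqrt(329))/14) + C3*exp(-c*(7 + sqrt(329))/14) + 14*c^3/75 + 49*c^2/125 + 4291*c/1250


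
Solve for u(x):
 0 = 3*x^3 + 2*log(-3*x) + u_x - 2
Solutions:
 u(x) = C1 - 3*x^4/4 - 2*x*log(-x) + 2*x*(2 - log(3))


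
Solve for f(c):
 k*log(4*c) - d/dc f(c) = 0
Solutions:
 f(c) = C1 + c*k*log(c) - c*k + c*k*log(4)


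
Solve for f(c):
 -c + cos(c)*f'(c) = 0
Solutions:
 f(c) = C1 + Integral(c/cos(c), c)


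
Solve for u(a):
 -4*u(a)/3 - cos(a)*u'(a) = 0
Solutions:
 u(a) = C1*(sin(a) - 1)^(2/3)/(sin(a) + 1)^(2/3)


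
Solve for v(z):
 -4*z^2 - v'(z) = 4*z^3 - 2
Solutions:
 v(z) = C1 - z^4 - 4*z^3/3 + 2*z


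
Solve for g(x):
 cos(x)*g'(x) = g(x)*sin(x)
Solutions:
 g(x) = C1/cos(x)


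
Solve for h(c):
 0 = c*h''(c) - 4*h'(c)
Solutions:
 h(c) = C1 + C2*c^5


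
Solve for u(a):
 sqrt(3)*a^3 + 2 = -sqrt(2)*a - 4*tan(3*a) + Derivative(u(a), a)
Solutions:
 u(a) = C1 + sqrt(3)*a^4/4 + sqrt(2)*a^2/2 + 2*a - 4*log(cos(3*a))/3


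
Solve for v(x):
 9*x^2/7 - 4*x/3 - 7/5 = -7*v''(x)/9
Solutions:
 v(x) = C1 + C2*x - 27*x^4/196 + 2*x^3/7 + 9*x^2/10


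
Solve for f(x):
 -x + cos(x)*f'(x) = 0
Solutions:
 f(x) = C1 + Integral(x/cos(x), x)


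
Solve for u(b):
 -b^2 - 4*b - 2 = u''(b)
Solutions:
 u(b) = C1 + C2*b - b^4/12 - 2*b^3/3 - b^2


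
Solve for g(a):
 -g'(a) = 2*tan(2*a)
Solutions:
 g(a) = C1 + log(cos(2*a))


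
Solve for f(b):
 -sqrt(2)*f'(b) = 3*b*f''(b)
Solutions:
 f(b) = C1 + C2*b^(1 - sqrt(2)/3)


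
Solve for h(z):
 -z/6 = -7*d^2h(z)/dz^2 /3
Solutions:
 h(z) = C1 + C2*z + z^3/84


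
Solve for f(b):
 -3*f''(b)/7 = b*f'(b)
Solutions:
 f(b) = C1 + C2*erf(sqrt(42)*b/6)


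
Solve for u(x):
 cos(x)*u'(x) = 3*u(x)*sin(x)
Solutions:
 u(x) = C1/cos(x)^3


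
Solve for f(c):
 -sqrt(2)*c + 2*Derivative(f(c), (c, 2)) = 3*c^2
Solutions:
 f(c) = C1 + C2*c + c^4/8 + sqrt(2)*c^3/12


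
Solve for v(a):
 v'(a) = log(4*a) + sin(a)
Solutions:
 v(a) = C1 + a*log(a) - a + 2*a*log(2) - cos(a)


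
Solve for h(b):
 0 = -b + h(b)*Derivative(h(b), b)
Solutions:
 h(b) = -sqrt(C1 + b^2)
 h(b) = sqrt(C1 + b^2)


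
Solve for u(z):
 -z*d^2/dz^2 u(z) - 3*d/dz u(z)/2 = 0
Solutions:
 u(z) = C1 + C2/sqrt(z)


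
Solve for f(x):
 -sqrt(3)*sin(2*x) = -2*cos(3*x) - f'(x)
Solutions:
 f(x) = C1 - 2*sin(3*x)/3 - sqrt(3)*cos(2*x)/2


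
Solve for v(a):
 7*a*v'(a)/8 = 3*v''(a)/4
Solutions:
 v(a) = C1 + C2*erfi(sqrt(21)*a/6)


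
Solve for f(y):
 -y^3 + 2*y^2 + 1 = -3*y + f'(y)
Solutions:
 f(y) = C1 - y^4/4 + 2*y^3/3 + 3*y^2/2 + y


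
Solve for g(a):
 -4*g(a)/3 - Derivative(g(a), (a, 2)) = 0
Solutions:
 g(a) = C1*sin(2*sqrt(3)*a/3) + C2*cos(2*sqrt(3)*a/3)


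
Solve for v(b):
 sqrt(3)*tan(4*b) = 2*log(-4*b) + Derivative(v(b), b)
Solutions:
 v(b) = C1 - 2*b*log(-b) - 4*b*log(2) + 2*b - sqrt(3)*log(cos(4*b))/4


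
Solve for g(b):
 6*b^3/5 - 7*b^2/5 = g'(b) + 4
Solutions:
 g(b) = C1 + 3*b^4/10 - 7*b^3/15 - 4*b


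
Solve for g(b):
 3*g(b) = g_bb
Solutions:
 g(b) = C1*exp(-sqrt(3)*b) + C2*exp(sqrt(3)*b)


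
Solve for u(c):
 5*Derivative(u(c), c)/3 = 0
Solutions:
 u(c) = C1


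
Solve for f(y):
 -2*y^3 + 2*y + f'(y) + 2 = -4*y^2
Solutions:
 f(y) = C1 + y^4/2 - 4*y^3/3 - y^2 - 2*y


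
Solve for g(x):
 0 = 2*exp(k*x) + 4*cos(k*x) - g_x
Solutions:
 g(x) = C1 + 2*exp(k*x)/k + 4*sin(k*x)/k


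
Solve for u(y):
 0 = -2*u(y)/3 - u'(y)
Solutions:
 u(y) = C1*exp(-2*y/3)


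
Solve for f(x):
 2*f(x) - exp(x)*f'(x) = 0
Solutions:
 f(x) = C1*exp(-2*exp(-x))


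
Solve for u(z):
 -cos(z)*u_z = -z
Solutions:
 u(z) = C1 + Integral(z/cos(z), z)


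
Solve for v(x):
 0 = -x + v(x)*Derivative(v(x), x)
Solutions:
 v(x) = -sqrt(C1 + x^2)
 v(x) = sqrt(C1 + x^2)


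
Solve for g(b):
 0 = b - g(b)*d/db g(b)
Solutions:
 g(b) = -sqrt(C1 + b^2)
 g(b) = sqrt(C1 + b^2)


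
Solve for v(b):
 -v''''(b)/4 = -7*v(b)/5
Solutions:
 v(b) = C1*exp(-sqrt(2)*5^(3/4)*7^(1/4)*b/5) + C2*exp(sqrt(2)*5^(3/4)*7^(1/4)*b/5) + C3*sin(sqrt(2)*5^(3/4)*7^(1/4)*b/5) + C4*cos(sqrt(2)*5^(3/4)*7^(1/4)*b/5)


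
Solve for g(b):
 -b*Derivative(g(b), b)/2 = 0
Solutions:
 g(b) = C1


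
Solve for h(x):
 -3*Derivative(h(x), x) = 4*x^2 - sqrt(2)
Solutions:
 h(x) = C1 - 4*x^3/9 + sqrt(2)*x/3


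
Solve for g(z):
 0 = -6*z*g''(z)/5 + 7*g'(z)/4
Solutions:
 g(z) = C1 + C2*z^(59/24)


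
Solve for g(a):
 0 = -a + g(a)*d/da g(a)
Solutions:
 g(a) = -sqrt(C1 + a^2)
 g(a) = sqrt(C1 + a^2)


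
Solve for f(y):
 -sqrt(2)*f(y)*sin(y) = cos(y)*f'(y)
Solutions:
 f(y) = C1*cos(y)^(sqrt(2))


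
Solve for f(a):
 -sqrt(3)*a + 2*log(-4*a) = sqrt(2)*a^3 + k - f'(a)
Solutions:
 f(a) = C1 + sqrt(2)*a^4/4 + sqrt(3)*a^2/2 + a*(k - 4*log(2) + 2) - 2*a*log(-a)


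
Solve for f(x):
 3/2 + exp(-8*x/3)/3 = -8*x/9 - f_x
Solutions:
 f(x) = C1 - 4*x^2/9 - 3*x/2 + exp(-8*x/3)/8


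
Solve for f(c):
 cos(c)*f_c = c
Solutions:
 f(c) = C1 + Integral(c/cos(c), c)


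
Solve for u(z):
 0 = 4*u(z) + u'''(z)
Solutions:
 u(z) = C3*exp(-2^(2/3)*z) + (C1*sin(2^(2/3)*sqrt(3)*z/2) + C2*cos(2^(2/3)*sqrt(3)*z/2))*exp(2^(2/3)*z/2)


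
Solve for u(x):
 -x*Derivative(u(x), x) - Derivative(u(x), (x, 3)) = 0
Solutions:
 u(x) = C1 + Integral(C2*airyai(-x) + C3*airybi(-x), x)


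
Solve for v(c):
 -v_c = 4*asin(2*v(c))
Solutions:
 Integral(1/asin(2*_y), (_y, v(c))) = C1 - 4*c


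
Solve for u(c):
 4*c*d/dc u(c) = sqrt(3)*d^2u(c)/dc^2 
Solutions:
 u(c) = C1 + C2*erfi(sqrt(2)*3^(3/4)*c/3)


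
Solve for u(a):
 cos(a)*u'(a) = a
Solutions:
 u(a) = C1 + Integral(a/cos(a), a)


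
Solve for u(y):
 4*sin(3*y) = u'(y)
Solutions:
 u(y) = C1 - 4*cos(3*y)/3


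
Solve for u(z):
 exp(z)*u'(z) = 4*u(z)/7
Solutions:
 u(z) = C1*exp(-4*exp(-z)/7)


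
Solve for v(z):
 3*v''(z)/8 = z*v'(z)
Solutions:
 v(z) = C1 + C2*erfi(2*sqrt(3)*z/3)


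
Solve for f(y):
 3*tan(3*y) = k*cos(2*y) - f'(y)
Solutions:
 f(y) = C1 + k*sin(2*y)/2 + log(cos(3*y))


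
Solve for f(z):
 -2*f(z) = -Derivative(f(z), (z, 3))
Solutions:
 f(z) = C3*exp(2^(1/3)*z) + (C1*sin(2^(1/3)*sqrt(3)*z/2) + C2*cos(2^(1/3)*sqrt(3)*z/2))*exp(-2^(1/3)*z/2)


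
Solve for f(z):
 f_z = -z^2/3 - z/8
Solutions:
 f(z) = C1 - z^3/9 - z^2/16


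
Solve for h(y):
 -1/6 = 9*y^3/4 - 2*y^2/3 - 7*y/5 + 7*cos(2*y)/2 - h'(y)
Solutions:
 h(y) = C1 + 9*y^4/16 - 2*y^3/9 - 7*y^2/10 + y/6 + 7*sin(2*y)/4


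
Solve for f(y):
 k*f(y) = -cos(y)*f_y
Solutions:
 f(y) = C1*exp(k*(log(sin(y) - 1) - log(sin(y) + 1))/2)


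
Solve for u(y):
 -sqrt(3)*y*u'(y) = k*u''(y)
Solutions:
 u(y) = C1 + C2*sqrt(k)*erf(sqrt(2)*3^(1/4)*y*sqrt(1/k)/2)


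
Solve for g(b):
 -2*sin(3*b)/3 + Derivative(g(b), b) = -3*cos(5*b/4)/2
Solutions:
 g(b) = C1 - 6*sin(5*b/4)/5 - 2*cos(3*b)/9


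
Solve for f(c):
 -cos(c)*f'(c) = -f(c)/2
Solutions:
 f(c) = C1*(sin(c) + 1)^(1/4)/(sin(c) - 1)^(1/4)


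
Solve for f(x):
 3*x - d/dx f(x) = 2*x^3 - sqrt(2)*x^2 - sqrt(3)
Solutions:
 f(x) = C1 - x^4/2 + sqrt(2)*x^3/3 + 3*x^2/2 + sqrt(3)*x


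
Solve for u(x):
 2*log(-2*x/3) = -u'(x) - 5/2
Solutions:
 u(x) = C1 - 2*x*log(-x) + x*(-2*log(2) - 1/2 + 2*log(3))


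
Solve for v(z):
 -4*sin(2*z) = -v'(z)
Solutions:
 v(z) = C1 - 2*cos(2*z)


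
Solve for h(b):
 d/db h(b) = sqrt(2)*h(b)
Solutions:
 h(b) = C1*exp(sqrt(2)*b)


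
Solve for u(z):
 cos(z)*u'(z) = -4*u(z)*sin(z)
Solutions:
 u(z) = C1*cos(z)^4


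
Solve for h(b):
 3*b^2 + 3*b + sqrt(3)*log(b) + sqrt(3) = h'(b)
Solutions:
 h(b) = C1 + b^3 + 3*b^2/2 + sqrt(3)*b*log(b)


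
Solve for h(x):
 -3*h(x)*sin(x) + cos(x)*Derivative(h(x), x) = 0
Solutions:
 h(x) = C1/cos(x)^3


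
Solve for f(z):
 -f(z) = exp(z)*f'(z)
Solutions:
 f(z) = C1*exp(exp(-z))


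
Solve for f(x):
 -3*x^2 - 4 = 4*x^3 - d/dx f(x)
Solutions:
 f(x) = C1 + x^4 + x^3 + 4*x


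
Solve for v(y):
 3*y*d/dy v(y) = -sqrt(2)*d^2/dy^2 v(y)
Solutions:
 v(y) = C1 + C2*erf(2^(1/4)*sqrt(3)*y/2)


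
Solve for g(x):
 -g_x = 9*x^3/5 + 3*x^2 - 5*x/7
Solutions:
 g(x) = C1 - 9*x^4/20 - x^3 + 5*x^2/14


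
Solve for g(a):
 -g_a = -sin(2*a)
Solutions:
 g(a) = C1 - cos(2*a)/2


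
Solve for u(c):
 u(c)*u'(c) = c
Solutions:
 u(c) = -sqrt(C1 + c^2)
 u(c) = sqrt(C1 + c^2)


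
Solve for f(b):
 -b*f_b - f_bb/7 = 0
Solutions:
 f(b) = C1 + C2*erf(sqrt(14)*b/2)


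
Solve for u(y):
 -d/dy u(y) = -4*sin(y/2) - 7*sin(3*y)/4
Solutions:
 u(y) = C1 - 8*cos(y/2) - 7*cos(3*y)/12


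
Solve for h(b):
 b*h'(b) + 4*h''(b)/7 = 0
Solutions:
 h(b) = C1 + C2*erf(sqrt(14)*b/4)


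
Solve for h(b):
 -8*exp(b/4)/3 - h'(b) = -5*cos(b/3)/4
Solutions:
 h(b) = C1 - 32*exp(b/4)/3 + 15*sin(b/3)/4


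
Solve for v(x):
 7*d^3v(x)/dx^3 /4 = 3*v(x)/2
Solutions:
 v(x) = C3*exp(6^(1/3)*7^(2/3)*x/7) + (C1*sin(2^(1/3)*3^(5/6)*7^(2/3)*x/14) + C2*cos(2^(1/3)*3^(5/6)*7^(2/3)*x/14))*exp(-6^(1/3)*7^(2/3)*x/14)


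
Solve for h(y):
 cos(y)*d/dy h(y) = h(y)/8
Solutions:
 h(y) = C1*(sin(y) + 1)^(1/16)/(sin(y) - 1)^(1/16)


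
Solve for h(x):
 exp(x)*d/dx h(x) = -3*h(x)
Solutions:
 h(x) = C1*exp(3*exp(-x))


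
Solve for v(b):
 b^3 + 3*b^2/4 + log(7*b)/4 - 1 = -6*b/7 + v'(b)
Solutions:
 v(b) = C1 + b^4/4 + b^3/4 + 3*b^2/7 + b*log(b)/4 - 5*b/4 + b*log(7)/4


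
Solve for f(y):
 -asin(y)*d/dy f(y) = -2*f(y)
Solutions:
 f(y) = C1*exp(2*Integral(1/asin(y), y))


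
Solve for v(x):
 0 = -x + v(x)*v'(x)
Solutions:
 v(x) = -sqrt(C1 + x^2)
 v(x) = sqrt(C1 + x^2)


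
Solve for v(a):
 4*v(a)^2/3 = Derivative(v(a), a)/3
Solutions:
 v(a) = -1/(C1 + 4*a)


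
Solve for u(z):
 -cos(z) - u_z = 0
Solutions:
 u(z) = C1 - sin(z)


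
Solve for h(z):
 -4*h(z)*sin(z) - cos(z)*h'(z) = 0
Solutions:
 h(z) = C1*cos(z)^4


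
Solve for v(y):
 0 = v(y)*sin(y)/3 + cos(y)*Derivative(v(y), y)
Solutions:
 v(y) = C1*cos(y)^(1/3)


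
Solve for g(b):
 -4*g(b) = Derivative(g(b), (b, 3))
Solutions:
 g(b) = C3*exp(-2^(2/3)*b) + (C1*sin(2^(2/3)*sqrt(3)*b/2) + C2*cos(2^(2/3)*sqrt(3)*b/2))*exp(2^(2/3)*b/2)


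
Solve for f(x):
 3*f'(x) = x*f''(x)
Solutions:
 f(x) = C1 + C2*x^4


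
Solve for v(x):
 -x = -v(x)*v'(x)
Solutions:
 v(x) = -sqrt(C1 + x^2)
 v(x) = sqrt(C1 + x^2)


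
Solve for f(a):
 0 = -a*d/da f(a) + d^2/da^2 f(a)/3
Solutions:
 f(a) = C1 + C2*erfi(sqrt(6)*a/2)


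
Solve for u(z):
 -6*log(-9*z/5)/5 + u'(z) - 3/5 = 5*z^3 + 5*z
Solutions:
 u(z) = C1 + 5*z^4/4 + 5*z^2/2 + 6*z*log(-z)/5 + 3*z*(-2*log(5) - 1 + 4*log(3))/5


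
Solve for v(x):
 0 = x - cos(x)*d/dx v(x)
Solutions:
 v(x) = C1 + Integral(x/cos(x), x)


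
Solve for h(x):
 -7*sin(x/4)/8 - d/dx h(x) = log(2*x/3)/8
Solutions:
 h(x) = C1 - x*log(x)/8 - x*log(2)/8 + x/8 + x*log(3)/8 + 7*cos(x/4)/2


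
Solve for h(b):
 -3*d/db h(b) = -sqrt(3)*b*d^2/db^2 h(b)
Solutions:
 h(b) = C1 + C2*b^(1 + sqrt(3))


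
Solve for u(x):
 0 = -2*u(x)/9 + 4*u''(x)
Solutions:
 u(x) = C1*exp(-sqrt(2)*x/6) + C2*exp(sqrt(2)*x/6)


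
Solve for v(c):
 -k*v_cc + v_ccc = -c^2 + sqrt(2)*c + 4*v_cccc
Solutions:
 v(c) = C1 + C2*c + C3*exp(c*(1 - sqrt(1 - 16*k))/8) + C4*exp(c*(sqrt(1 - 16*k) + 1)/8) + c^4/(12*k) + c^3*(-sqrt(2) + 2/k)/(6*k) + c^2*(-4 - sqrt(2)/2 + 1/k)/k^2


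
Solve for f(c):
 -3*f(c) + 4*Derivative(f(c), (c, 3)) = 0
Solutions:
 f(c) = C3*exp(6^(1/3)*c/2) + (C1*sin(2^(1/3)*3^(5/6)*c/4) + C2*cos(2^(1/3)*3^(5/6)*c/4))*exp(-6^(1/3)*c/4)


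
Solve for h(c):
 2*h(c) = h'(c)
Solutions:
 h(c) = C1*exp(2*c)


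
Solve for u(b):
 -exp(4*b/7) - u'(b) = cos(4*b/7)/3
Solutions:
 u(b) = C1 - 7*exp(4*b/7)/4 - 7*sin(4*b/7)/12


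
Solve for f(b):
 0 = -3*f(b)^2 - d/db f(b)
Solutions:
 f(b) = 1/(C1 + 3*b)


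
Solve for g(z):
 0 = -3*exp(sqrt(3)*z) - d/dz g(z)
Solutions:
 g(z) = C1 - sqrt(3)*exp(sqrt(3)*z)


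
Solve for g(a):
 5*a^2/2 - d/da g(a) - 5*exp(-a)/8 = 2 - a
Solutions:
 g(a) = C1 + 5*a^3/6 + a^2/2 - 2*a + 5*exp(-a)/8


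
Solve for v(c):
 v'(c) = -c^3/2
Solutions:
 v(c) = C1 - c^4/8


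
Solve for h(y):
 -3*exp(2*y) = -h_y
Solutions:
 h(y) = C1 + 3*exp(2*y)/2


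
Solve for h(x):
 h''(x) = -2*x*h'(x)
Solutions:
 h(x) = C1 + C2*erf(x)


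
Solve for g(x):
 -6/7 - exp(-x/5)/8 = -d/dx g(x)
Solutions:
 g(x) = C1 + 6*x/7 - 5*exp(-x/5)/8


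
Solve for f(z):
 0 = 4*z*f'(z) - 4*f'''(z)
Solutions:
 f(z) = C1 + Integral(C2*airyai(z) + C3*airybi(z), z)


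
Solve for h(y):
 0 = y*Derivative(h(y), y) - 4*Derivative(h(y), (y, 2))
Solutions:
 h(y) = C1 + C2*erfi(sqrt(2)*y/4)


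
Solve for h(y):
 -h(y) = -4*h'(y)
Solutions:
 h(y) = C1*exp(y/4)


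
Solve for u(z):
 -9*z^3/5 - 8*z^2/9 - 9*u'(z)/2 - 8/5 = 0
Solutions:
 u(z) = C1 - z^4/10 - 16*z^3/243 - 16*z/45


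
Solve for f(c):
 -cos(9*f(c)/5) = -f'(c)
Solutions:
 -c - 5*log(sin(9*f(c)/5) - 1)/18 + 5*log(sin(9*f(c)/5) + 1)/18 = C1


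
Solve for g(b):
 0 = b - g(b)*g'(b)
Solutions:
 g(b) = -sqrt(C1 + b^2)
 g(b) = sqrt(C1 + b^2)


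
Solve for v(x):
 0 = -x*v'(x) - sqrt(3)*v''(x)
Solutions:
 v(x) = C1 + C2*erf(sqrt(2)*3^(3/4)*x/6)


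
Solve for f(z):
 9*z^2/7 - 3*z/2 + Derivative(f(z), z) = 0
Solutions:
 f(z) = C1 - 3*z^3/7 + 3*z^2/4


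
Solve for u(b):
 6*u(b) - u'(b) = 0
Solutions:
 u(b) = C1*exp(6*b)


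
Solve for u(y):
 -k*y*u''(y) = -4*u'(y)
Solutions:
 u(y) = C1 + y^(((re(k) + 4)*re(k) + im(k)^2)/(re(k)^2 + im(k)^2))*(C2*sin(4*log(y)*Abs(im(k))/(re(k)^2 + im(k)^2)) + C3*cos(4*log(y)*im(k)/(re(k)^2 + im(k)^2)))


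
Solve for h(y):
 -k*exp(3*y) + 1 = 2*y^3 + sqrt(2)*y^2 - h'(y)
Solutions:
 h(y) = C1 + k*exp(3*y)/3 + y^4/2 + sqrt(2)*y^3/3 - y


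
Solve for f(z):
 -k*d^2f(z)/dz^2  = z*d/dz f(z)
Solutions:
 f(z) = C1 + C2*sqrt(k)*erf(sqrt(2)*z*sqrt(1/k)/2)


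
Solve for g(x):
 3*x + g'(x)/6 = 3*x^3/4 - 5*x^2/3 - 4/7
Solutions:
 g(x) = C1 + 9*x^4/8 - 10*x^3/3 - 9*x^2 - 24*x/7


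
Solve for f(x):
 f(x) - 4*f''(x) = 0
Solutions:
 f(x) = C1*exp(-x/2) + C2*exp(x/2)


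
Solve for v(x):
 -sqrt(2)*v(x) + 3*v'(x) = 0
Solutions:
 v(x) = C1*exp(sqrt(2)*x/3)


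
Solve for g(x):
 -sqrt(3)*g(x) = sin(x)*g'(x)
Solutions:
 g(x) = C1*(cos(x) + 1)^(sqrt(3)/2)/(cos(x) - 1)^(sqrt(3)/2)


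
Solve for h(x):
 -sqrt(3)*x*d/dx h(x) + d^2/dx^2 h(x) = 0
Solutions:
 h(x) = C1 + C2*erfi(sqrt(2)*3^(1/4)*x/2)


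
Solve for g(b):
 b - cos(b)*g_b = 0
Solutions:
 g(b) = C1 + Integral(b/cos(b), b)


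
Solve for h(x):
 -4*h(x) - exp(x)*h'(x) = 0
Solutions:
 h(x) = C1*exp(4*exp(-x))


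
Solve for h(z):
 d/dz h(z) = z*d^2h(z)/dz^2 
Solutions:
 h(z) = C1 + C2*z^2


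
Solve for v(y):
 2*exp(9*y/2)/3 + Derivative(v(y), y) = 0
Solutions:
 v(y) = C1 - 4*exp(9*y/2)/27


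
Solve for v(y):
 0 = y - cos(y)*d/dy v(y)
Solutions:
 v(y) = C1 + Integral(y/cos(y), y)


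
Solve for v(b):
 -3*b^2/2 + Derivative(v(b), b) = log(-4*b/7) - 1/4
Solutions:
 v(b) = C1 + b^3/2 + b*log(-b) + b*(-log(7) - 5/4 + 2*log(2))


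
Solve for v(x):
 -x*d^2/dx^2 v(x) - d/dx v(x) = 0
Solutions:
 v(x) = C1 + C2*log(x)


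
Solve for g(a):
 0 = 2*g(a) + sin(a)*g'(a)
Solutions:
 g(a) = C1*(cos(a) + 1)/(cos(a) - 1)


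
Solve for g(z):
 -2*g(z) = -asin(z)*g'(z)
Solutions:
 g(z) = C1*exp(2*Integral(1/asin(z), z))


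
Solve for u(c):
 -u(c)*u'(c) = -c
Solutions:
 u(c) = -sqrt(C1 + c^2)
 u(c) = sqrt(C1 + c^2)


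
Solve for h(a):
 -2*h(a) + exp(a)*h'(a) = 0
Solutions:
 h(a) = C1*exp(-2*exp(-a))


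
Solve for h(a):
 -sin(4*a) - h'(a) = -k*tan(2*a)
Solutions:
 h(a) = C1 - k*log(cos(2*a))/2 + cos(4*a)/4


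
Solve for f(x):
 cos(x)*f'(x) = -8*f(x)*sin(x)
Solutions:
 f(x) = C1*cos(x)^8


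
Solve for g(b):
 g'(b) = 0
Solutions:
 g(b) = C1


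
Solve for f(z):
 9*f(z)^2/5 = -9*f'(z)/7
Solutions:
 f(z) = 5/(C1 + 7*z)


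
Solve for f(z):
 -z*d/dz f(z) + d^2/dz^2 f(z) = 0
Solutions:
 f(z) = C1 + C2*erfi(sqrt(2)*z/2)


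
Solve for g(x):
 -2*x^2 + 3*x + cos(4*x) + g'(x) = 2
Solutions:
 g(x) = C1 + 2*x^3/3 - 3*x^2/2 + 2*x - sin(4*x)/4


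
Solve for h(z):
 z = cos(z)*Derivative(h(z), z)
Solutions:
 h(z) = C1 + Integral(z/cos(z), z)


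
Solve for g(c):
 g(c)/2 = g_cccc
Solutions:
 g(c) = C1*exp(-2^(3/4)*c/2) + C2*exp(2^(3/4)*c/2) + C3*sin(2^(3/4)*c/2) + C4*cos(2^(3/4)*c/2)


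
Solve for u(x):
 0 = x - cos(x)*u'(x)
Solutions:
 u(x) = C1 + Integral(x/cos(x), x)


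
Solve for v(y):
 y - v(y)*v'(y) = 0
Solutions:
 v(y) = -sqrt(C1 + y^2)
 v(y) = sqrt(C1 + y^2)


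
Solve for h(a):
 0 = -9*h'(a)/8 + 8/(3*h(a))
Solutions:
 h(a) = -sqrt(C1 + 384*a)/9
 h(a) = sqrt(C1 + 384*a)/9


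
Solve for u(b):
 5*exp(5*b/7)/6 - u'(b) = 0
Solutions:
 u(b) = C1 + 7*exp(5*b/7)/6


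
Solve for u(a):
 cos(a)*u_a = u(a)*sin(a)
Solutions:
 u(a) = C1/cos(a)


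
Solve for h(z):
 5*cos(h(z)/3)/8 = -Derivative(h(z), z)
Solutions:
 5*z/8 - 3*log(sin(h(z)/3) - 1)/2 + 3*log(sin(h(z)/3) + 1)/2 = C1


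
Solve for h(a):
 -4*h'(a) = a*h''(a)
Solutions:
 h(a) = C1 + C2/a^3


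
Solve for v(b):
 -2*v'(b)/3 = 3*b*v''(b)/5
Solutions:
 v(b) = C1 + C2/b^(1/9)


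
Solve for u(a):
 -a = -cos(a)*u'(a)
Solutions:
 u(a) = C1 + Integral(a/cos(a), a)


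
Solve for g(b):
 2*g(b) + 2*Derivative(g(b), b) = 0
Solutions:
 g(b) = C1*exp(-b)


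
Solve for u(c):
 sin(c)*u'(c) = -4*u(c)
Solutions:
 u(c) = C1*(cos(c)^2 + 2*cos(c) + 1)/(cos(c)^2 - 2*cos(c) + 1)


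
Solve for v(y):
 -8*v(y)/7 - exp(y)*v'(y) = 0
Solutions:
 v(y) = C1*exp(8*exp(-y)/7)


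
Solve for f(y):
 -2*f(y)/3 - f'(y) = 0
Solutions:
 f(y) = C1*exp(-2*y/3)


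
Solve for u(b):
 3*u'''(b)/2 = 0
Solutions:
 u(b) = C1 + C2*b + C3*b^2


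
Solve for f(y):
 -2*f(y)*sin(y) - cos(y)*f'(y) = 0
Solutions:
 f(y) = C1*cos(y)^2


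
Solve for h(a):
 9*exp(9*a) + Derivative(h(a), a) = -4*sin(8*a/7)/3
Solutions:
 h(a) = C1 - exp(9*a) + 7*cos(8*a/7)/6


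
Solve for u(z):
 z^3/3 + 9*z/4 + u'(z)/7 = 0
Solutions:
 u(z) = C1 - 7*z^4/12 - 63*z^2/8


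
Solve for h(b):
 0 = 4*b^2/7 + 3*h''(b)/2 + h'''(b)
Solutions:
 h(b) = C1 + C2*b + C3*exp(-3*b/2) - 2*b^4/63 + 16*b^3/189 - 32*b^2/189


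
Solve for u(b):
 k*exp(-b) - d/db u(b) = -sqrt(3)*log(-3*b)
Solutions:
 u(b) = C1 + sqrt(3)*b*log(-b) + sqrt(3)*b*(-1 + log(3)) - k*exp(-b)


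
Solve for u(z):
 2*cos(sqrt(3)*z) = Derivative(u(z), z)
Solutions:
 u(z) = C1 + 2*sqrt(3)*sin(sqrt(3)*z)/3


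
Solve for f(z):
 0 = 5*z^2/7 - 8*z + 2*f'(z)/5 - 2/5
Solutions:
 f(z) = C1 - 25*z^3/42 + 10*z^2 + z


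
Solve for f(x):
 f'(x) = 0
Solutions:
 f(x) = C1


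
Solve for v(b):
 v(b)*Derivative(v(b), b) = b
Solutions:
 v(b) = -sqrt(C1 + b^2)
 v(b) = sqrt(C1 + b^2)


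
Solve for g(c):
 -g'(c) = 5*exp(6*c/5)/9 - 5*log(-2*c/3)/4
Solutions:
 g(c) = C1 + 5*c*log(-c)/4 + 5*c*(-log(3) - 1 + log(2))/4 - 25*exp(6*c/5)/54


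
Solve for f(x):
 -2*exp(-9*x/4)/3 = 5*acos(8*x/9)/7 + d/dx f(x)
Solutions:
 f(x) = C1 - 5*x*acos(8*x/9)/7 + 5*sqrt(81 - 64*x^2)/56 + 8*exp(-9*x/4)/27


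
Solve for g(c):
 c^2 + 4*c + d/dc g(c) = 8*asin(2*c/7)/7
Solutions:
 g(c) = C1 - c^3/3 - 2*c^2 + 8*c*asin(2*c/7)/7 + 4*sqrt(49 - 4*c^2)/7


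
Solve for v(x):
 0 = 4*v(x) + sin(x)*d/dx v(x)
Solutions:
 v(x) = C1*(cos(x)^2 + 2*cos(x) + 1)/(cos(x)^2 - 2*cos(x) + 1)


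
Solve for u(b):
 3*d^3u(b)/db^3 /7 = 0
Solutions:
 u(b) = C1 + C2*b + C3*b^2


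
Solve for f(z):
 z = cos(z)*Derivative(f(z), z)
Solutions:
 f(z) = C1 + Integral(z/cos(z), z)


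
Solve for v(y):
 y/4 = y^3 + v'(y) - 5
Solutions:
 v(y) = C1 - y^4/4 + y^2/8 + 5*y


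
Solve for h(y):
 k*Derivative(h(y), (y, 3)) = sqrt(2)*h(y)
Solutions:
 h(y) = C1*exp(2^(1/6)*y*(1/k)^(1/3)) + C2*exp(2^(1/6)*y*(-1 + sqrt(3)*I)*(1/k)^(1/3)/2) + C3*exp(-2^(1/6)*y*(1 + sqrt(3)*I)*(1/k)^(1/3)/2)


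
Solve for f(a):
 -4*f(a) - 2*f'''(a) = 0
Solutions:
 f(a) = C3*exp(-2^(1/3)*a) + (C1*sin(2^(1/3)*sqrt(3)*a/2) + C2*cos(2^(1/3)*sqrt(3)*a/2))*exp(2^(1/3)*a/2)


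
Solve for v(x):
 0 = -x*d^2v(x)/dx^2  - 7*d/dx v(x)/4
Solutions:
 v(x) = C1 + C2/x^(3/4)


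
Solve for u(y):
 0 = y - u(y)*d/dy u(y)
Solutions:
 u(y) = -sqrt(C1 + y^2)
 u(y) = sqrt(C1 + y^2)


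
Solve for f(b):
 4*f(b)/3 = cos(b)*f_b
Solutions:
 f(b) = C1*(sin(b) + 1)^(2/3)/(sin(b) - 1)^(2/3)


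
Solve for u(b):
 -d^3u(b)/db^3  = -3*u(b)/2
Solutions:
 u(b) = C3*exp(2^(2/3)*3^(1/3)*b/2) + (C1*sin(2^(2/3)*3^(5/6)*b/4) + C2*cos(2^(2/3)*3^(5/6)*b/4))*exp(-2^(2/3)*3^(1/3)*b/4)


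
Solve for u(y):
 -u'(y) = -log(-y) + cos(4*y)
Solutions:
 u(y) = C1 + y*log(-y) - y - sin(4*y)/4


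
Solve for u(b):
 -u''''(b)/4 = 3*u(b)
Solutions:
 u(b) = (C1*sin(3^(1/4)*b) + C2*cos(3^(1/4)*b))*exp(-3^(1/4)*b) + (C3*sin(3^(1/4)*b) + C4*cos(3^(1/4)*b))*exp(3^(1/4)*b)


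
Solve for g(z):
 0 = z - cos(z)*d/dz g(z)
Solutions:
 g(z) = C1 + Integral(z/cos(z), z)


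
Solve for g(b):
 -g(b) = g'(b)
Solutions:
 g(b) = C1*exp(-b)


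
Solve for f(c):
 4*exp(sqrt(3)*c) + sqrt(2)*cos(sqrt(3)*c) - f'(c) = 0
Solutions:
 f(c) = C1 + 4*sqrt(3)*exp(sqrt(3)*c)/3 + sqrt(6)*sin(sqrt(3)*c)/3


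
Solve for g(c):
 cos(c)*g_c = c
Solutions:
 g(c) = C1 + Integral(c/cos(c), c)


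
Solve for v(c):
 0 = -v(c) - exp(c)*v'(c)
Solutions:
 v(c) = C1*exp(exp(-c))


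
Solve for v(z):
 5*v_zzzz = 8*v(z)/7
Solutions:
 v(z) = C1*exp(-70^(3/4)*z/35) + C2*exp(70^(3/4)*z/35) + C3*sin(70^(3/4)*z/35) + C4*cos(70^(3/4)*z/35)


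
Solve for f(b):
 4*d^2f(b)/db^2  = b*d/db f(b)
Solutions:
 f(b) = C1 + C2*erfi(sqrt(2)*b/4)


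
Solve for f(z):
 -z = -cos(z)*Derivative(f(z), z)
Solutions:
 f(z) = C1 + Integral(z/cos(z), z)


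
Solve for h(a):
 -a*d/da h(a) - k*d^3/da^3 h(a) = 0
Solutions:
 h(a) = C1 + Integral(C2*airyai(a*(-1/k)^(1/3)) + C3*airybi(a*(-1/k)^(1/3)), a)


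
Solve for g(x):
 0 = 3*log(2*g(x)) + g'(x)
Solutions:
 Integral(1/(log(_y) + log(2)), (_y, g(x)))/3 = C1 - x


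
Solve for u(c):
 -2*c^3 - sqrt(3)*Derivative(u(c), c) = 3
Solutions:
 u(c) = C1 - sqrt(3)*c^4/6 - sqrt(3)*c


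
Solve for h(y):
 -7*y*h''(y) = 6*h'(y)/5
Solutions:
 h(y) = C1 + C2*y^(29/35)


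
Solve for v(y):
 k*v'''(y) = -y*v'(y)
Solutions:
 v(y) = C1 + Integral(C2*airyai(y*(-1/k)^(1/3)) + C3*airybi(y*(-1/k)^(1/3)), y)


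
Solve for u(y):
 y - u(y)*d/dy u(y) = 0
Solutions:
 u(y) = -sqrt(C1 + y^2)
 u(y) = sqrt(C1 + y^2)


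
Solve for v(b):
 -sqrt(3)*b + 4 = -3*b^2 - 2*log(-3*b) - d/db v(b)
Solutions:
 v(b) = C1 - b^3 + sqrt(3)*b^2/2 - 2*b*log(-b) + 2*b*(-log(3) - 1)


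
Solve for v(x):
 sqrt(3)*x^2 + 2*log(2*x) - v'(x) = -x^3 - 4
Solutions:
 v(x) = C1 + x^4/4 + sqrt(3)*x^3/3 + 2*x*log(x) + x*log(4) + 2*x


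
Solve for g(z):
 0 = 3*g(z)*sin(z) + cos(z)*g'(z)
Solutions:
 g(z) = C1*cos(z)^3


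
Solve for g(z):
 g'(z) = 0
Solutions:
 g(z) = C1


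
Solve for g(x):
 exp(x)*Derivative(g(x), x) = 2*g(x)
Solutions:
 g(x) = C1*exp(-2*exp(-x))


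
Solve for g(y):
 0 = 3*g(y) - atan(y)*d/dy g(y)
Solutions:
 g(y) = C1*exp(3*Integral(1/atan(y), y))


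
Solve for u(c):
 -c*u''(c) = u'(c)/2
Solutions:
 u(c) = C1 + C2*sqrt(c)


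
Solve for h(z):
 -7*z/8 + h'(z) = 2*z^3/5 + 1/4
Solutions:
 h(z) = C1 + z^4/10 + 7*z^2/16 + z/4


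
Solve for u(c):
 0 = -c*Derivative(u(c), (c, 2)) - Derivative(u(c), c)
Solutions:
 u(c) = C1 + C2*log(c)


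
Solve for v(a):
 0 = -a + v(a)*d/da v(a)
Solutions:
 v(a) = -sqrt(C1 + a^2)
 v(a) = sqrt(C1 + a^2)


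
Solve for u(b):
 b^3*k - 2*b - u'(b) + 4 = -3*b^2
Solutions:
 u(b) = C1 + b^4*k/4 + b^3 - b^2 + 4*b


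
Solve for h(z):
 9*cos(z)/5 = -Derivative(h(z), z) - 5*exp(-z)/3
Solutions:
 h(z) = C1 - 9*sin(z)/5 + 5*exp(-z)/3


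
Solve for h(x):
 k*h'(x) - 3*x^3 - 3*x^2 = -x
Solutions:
 h(x) = C1 + 3*x^4/(4*k) + x^3/k - x^2/(2*k)


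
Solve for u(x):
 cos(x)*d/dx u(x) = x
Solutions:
 u(x) = C1 + Integral(x/cos(x), x)


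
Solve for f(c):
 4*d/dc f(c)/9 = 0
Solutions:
 f(c) = C1


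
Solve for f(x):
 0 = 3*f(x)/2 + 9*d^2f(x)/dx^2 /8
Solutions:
 f(x) = C1*sin(2*sqrt(3)*x/3) + C2*cos(2*sqrt(3)*x/3)


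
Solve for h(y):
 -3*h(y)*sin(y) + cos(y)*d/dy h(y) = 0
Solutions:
 h(y) = C1/cos(y)^3


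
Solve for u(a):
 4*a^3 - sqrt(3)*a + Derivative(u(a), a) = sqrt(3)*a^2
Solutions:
 u(a) = C1 - a^4 + sqrt(3)*a^3/3 + sqrt(3)*a^2/2


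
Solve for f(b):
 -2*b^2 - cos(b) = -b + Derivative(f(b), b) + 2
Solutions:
 f(b) = C1 - 2*b^3/3 + b^2/2 - 2*b - sin(b)


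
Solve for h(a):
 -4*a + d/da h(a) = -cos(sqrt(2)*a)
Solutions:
 h(a) = C1 + 2*a^2 - sqrt(2)*sin(sqrt(2)*a)/2


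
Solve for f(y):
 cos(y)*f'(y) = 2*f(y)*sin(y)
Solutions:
 f(y) = C1/cos(y)^2


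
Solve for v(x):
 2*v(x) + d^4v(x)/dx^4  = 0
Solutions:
 v(x) = (C1*sin(2^(3/4)*x/2) + C2*cos(2^(3/4)*x/2))*exp(-2^(3/4)*x/2) + (C3*sin(2^(3/4)*x/2) + C4*cos(2^(3/4)*x/2))*exp(2^(3/4)*x/2)


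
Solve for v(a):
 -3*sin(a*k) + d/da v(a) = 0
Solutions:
 v(a) = C1 - 3*cos(a*k)/k


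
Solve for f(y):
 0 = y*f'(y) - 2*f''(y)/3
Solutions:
 f(y) = C1 + C2*erfi(sqrt(3)*y/2)


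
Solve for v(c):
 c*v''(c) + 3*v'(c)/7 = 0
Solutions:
 v(c) = C1 + C2*c^(4/7)


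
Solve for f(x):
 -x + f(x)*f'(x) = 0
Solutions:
 f(x) = -sqrt(C1 + x^2)
 f(x) = sqrt(C1 + x^2)


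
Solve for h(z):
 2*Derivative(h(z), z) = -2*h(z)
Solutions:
 h(z) = C1*exp(-z)


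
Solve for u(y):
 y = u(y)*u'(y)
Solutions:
 u(y) = -sqrt(C1 + y^2)
 u(y) = sqrt(C1 + y^2)


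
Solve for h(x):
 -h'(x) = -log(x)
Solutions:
 h(x) = C1 + x*log(x) - x


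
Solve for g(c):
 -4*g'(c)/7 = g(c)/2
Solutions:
 g(c) = C1*exp(-7*c/8)


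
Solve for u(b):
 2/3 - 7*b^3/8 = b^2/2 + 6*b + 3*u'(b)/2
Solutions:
 u(b) = C1 - 7*b^4/48 - b^3/9 - 2*b^2 + 4*b/9


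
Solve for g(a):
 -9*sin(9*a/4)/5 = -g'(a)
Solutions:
 g(a) = C1 - 4*cos(9*a/4)/5


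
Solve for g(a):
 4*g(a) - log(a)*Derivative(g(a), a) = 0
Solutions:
 g(a) = C1*exp(4*li(a))


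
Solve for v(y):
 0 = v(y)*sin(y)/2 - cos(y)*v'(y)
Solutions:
 v(y) = C1/sqrt(cos(y))


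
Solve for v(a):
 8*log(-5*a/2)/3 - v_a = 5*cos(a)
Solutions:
 v(a) = C1 + 8*a*log(-a)/3 - 8*a/3 - 8*a*log(2)/3 + 8*a*log(5)/3 - 5*sin(a)


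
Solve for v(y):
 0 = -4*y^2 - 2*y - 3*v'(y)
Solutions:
 v(y) = C1 - 4*y^3/9 - y^2/3


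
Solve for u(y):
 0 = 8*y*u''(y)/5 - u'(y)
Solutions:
 u(y) = C1 + C2*y^(13/8)


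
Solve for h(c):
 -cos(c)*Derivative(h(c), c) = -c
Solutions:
 h(c) = C1 + Integral(c/cos(c), c)


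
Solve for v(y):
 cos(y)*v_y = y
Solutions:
 v(y) = C1 + Integral(y/cos(y), y)


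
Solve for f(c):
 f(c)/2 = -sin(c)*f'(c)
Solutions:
 f(c) = C1*(cos(c) + 1)^(1/4)/(cos(c) - 1)^(1/4)


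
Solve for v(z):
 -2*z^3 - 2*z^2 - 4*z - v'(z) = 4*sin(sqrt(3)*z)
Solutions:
 v(z) = C1 - z^4/2 - 2*z^3/3 - 2*z^2 + 4*sqrt(3)*cos(sqrt(3)*z)/3


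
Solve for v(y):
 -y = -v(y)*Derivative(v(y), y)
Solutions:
 v(y) = -sqrt(C1 + y^2)
 v(y) = sqrt(C1 + y^2)


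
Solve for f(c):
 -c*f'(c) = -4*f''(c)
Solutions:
 f(c) = C1 + C2*erfi(sqrt(2)*c/4)


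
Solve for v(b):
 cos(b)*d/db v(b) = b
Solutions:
 v(b) = C1 + Integral(b/cos(b), b)


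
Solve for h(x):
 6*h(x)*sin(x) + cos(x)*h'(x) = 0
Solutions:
 h(x) = C1*cos(x)^6


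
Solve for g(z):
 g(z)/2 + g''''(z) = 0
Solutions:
 g(z) = (C1*sin(2^(1/4)*z/2) + C2*cos(2^(1/4)*z/2))*exp(-2^(1/4)*z/2) + (C3*sin(2^(1/4)*z/2) + C4*cos(2^(1/4)*z/2))*exp(2^(1/4)*z/2)


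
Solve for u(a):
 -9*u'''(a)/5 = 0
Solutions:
 u(a) = C1 + C2*a + C3*a^2


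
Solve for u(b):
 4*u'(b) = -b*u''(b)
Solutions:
 u(b) = C1 + C2/b^3


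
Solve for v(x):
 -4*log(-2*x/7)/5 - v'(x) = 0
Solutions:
 v(x) = C1 - 4*x*log(-x)/5 + 4*x*(-log(2) + 1 + log(7))/5


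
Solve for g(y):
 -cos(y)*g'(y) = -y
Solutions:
 g(y) = C1 + Integral(y/cos(y), y)


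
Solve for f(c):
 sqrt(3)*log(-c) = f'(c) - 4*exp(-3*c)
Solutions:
 f(c) = C1 + sqrt(3)*c*log(-c) - sqrt(3)*c - 4*exp(-3*c)/3


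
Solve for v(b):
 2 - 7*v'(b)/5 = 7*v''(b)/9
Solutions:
 v(b) = C1 + C2*exp(-9*b/5) + 10*b/7


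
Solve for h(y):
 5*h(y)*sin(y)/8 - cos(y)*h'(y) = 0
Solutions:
 h(y) = C1/cos(y)^(5/8)


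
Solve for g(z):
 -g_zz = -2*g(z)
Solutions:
 g(z) = C1*exp(-sqrt(2)*z) + C2*exp(sqrt(2)*z)


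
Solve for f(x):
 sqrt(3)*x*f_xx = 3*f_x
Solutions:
 f(x) = C1 + C2*x^(1 + sqrt(3))


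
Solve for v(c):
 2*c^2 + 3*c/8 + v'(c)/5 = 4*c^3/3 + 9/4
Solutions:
 v(c) = C1 + 5*c^4/3 - 10*c^3/3 - 15*c^2/16 + 45*c/4


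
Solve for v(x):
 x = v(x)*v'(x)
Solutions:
 v(x) = -sqrt(C1 + x^2)
 v(x) = sqrt(C1 + x^2)


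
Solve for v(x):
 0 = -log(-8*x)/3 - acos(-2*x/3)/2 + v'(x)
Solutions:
 v(x) = C1 + x*log(-x)/3 + x*acos(-2*x/3)/2 - x/3 + x*log(2) + sqrt(9 - 4*x^2)/4


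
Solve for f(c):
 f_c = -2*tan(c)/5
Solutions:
 f(c) = C1 + 2*log(cos(c))/5


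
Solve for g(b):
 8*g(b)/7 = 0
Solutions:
 g(b) = 0


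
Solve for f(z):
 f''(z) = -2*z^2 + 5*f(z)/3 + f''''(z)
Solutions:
 f(z) = 6*z^2/5 + (C1*sin(3^(3/4)*5^(1/4)*z*sin(atan(sqrt(51)/3)/2)/3) + C2*cos(3^(3/4)*5^(1/4)*z*sin(atan(sqrt(51)/3)/2)/3))*exp(-3^(3/4)*5^(1/4)*z*cos(atan(sqrt(51)/3)/2)/3) + (C3*sin(3^(3/4)*5^(1/4)*z*sin(atan(sqrt(51)/3)/2)/3) + C4*cos(3^(3/4)*5^(1/4)*z*sin(atan(sqrt(51)/3)/2)/3))*exp(3^(3/4)*5^(1/4)*z*cos(atan(sqrt(51)/3)/2)/3) + 36/25


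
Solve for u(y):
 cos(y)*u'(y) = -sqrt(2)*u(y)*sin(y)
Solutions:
 u(y) = C1*cos(y)^(sqrt(2))


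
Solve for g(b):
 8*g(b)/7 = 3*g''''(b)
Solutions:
 g(b) = C1*exp(-42^(3/4)*b/21) + C2*exp(42^(3/4)*b/21) + C3*sin(42^(3/4)*b/21) + C4*cos(42^(3/4)*b/21)


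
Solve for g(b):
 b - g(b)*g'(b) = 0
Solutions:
 g(b) = -sqrt(C1 + b^2)
 g(b) = sqrt(C1 + b^2)


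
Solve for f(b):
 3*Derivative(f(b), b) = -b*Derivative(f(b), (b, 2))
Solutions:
 f(b) = C1 + C2/b^2


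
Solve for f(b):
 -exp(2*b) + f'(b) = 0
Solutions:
 f(b) = C1 + exp(2*b)/2


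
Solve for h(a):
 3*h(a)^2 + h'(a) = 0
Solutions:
 h(a) = 1/(C1 + 3*a)


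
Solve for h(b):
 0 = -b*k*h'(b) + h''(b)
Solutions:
 h(b) = Piecewise((-sqrt(2)*sqrt(pi)*C1*erf(sqrt(2)*b*sqrt(-k)/2)/(2*sqrt(-k)) - C2, (k > 0) | (k < 0)), (-C1*b - C2, True))


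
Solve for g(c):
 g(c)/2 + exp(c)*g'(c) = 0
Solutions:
 g(c) = C1*exp(exp(-c)/2)


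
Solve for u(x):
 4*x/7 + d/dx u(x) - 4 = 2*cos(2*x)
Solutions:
 u(x) = C1 - 2*x^2/7 + 4*x + 2*sin(x)*cos(x)


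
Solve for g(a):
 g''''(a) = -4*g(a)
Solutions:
 g(a) = (C1*sin(a) + C2*cos(a))*exp(-a) + (C3*sin(a) + C4*cos(a))*exp(a)


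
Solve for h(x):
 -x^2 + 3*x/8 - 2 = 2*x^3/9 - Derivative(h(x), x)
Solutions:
 h(x) = C1 + x^4/18 + x^3/3 - 3*x^2/16 + 2*x


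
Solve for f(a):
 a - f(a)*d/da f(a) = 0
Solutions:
 f(a) = -sqrt(C1 + a^2)
 f(a) = sqrt(C1 + a^2)


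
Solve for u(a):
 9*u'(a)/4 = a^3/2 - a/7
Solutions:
 u(a) = C1 + a^4/18 - 2*a^2/63


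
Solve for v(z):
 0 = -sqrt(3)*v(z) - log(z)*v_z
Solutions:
 v(z) = C1*exp(-sqrt(3)*li(z))


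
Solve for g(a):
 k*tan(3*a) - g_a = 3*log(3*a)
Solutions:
 g(a) = C1 - 3*a*log(a) - 3*a*log(3) + 3*a - k*log(cos(3*a))/3


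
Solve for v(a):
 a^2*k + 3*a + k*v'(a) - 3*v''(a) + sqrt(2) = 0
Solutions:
 v(a) = C1 + C2*exp(a*k/3) - a^3/3 - 9*a^2/(2*k) - sqrt(2)*a/k - 27*a/k^2


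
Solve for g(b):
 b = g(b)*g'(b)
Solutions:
 g(b) = -sqrt(C1 + b^2)
 g(b) = sqrt(C1 + b^2)


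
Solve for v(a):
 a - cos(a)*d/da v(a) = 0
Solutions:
 v(a) = C1 + Integral(a/cos(a), a)


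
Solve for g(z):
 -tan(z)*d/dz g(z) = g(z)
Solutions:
 g(z) = C1/sin(z)


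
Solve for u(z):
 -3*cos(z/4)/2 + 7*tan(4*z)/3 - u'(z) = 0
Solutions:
 u(z) = C1 - 7*log(cos(4*z))/12 - 6*sin(z/4)


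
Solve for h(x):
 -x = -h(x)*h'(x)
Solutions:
 h(x) = -sqrt(C1 + x^2)
 h(x) = sqrt(C1 + x^2)


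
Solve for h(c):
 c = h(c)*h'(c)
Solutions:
 h(c) = -sqrt(C1 + c^2)
 h(c) = sqrt(C1 + c^2)


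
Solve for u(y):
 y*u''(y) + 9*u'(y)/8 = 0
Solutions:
 u(y) = C1 + C2/y^(1/8)


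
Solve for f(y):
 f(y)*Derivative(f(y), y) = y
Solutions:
 f(y) = -sqrt(C1 + y^2)
 f(y) = sqrt(C1 + y^2)


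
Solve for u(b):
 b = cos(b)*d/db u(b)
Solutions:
 u(b) = C1 + Integral(b/cos(b), b)


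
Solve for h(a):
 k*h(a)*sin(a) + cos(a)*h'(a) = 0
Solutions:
 h(a) = C1*exp(k*log(cos(a)))


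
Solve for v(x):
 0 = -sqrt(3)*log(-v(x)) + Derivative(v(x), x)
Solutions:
 -li(-v(x)) = C1 + sqrt(3)*x


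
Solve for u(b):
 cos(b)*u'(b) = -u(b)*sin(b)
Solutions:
 u(b) = C1*cos(b)


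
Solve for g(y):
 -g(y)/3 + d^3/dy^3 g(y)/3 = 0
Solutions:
 g(y) = C3*exp(y) + (C1*sin(sqrt(3)*y/2) + C2*cos(sqrt(3)*y/2))*exp(-y/2)


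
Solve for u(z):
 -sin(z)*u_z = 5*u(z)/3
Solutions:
 u(z) = C1*(cos(z) + 1)^(5/6)/(cos(z) - 1)^(5/6)


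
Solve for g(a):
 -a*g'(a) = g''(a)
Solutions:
 g(a) = C1 + C2*erf(sqrt(2)*a/2)


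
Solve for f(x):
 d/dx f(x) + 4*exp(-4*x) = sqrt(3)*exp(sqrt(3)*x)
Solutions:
 f(x) = C1 + exp(sqrt(3)*x) + exp(-4*x)


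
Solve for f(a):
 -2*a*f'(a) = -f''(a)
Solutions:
 f(a) = C1 + C2*erfi(a)


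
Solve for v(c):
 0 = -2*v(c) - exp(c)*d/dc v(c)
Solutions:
 v(c) = C1*exp(2*exp(-c))


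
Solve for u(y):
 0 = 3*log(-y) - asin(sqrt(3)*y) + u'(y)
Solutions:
 u(y) = C1 - 3*y*log(-y) + y*asin(sqrt(3)*y) + 3*y + sqrt(3)*sqrt(1 - 3*y^2)/3


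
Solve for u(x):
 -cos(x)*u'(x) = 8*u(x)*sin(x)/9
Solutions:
 u(x) = C1*cos(x)^(8/9)


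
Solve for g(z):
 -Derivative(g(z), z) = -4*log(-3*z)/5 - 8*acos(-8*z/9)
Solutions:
 g(z) = C1 + 4*z*log(-z)/5 + 8*z*acos(-8*z/9) - 4*z/5 + 4*z*log(3)/5 + sqrt(81 - 64*z^2)


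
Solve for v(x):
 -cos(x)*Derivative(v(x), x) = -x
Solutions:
 v(x) = C1 + Integral(x/cos(x), x)


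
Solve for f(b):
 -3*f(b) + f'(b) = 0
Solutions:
 f(b) = C1*exp(3*b)


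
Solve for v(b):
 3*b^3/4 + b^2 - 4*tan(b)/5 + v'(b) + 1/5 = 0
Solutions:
 v(b) = C1 - 3*b^4/16 - b^3/3 - b/5 - 4*log(cos(b))/5


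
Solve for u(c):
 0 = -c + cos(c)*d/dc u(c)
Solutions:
 u(c) = C1 + Integral(c/cos(c), c)


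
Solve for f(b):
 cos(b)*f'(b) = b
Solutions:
 f(b) = C1 + Integral(b/cos(b), b)


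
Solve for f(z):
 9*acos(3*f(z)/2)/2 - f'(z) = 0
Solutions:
 Integral(1/acos(3*_y/2), (_y, f(z))) = C1 + 9*z/2


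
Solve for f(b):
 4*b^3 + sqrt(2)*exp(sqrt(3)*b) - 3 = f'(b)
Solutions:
 f(b) = C1 + b^4 - 3*b + sqrt(6)*exp(sqrt(3)*b)/3


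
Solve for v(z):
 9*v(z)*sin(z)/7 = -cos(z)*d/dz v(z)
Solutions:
 v(z) = C1*cos(z)^(9/7)


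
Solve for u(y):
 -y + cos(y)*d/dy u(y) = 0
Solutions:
 u(y) = C1 + Integral(y/cos(y), y)


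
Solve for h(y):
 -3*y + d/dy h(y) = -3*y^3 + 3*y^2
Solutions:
 h(y) = C1 - 3*y^4/4 + y^3 + 3*y^2/2


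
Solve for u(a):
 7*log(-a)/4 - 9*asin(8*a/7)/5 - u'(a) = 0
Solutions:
 u(a) = C1 + 7*a*log(-a)/4 - 9*a*asin(8*a/7)/5 - 7*a/4 - 9*sqrt(49 - 64*a^2)/40


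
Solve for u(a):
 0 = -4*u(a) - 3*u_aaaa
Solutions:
 u(a) = (C1*sin(3^(3/4)*a/3) + C2*cos(3^(3/4)*a/3))*exp(-3^(3/4)*a/3) + (C3*sin(3^(3/4)*a/3) + C4*cos(3^(3/4)*a/3))*exp(3^(3/4)*a/3)
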